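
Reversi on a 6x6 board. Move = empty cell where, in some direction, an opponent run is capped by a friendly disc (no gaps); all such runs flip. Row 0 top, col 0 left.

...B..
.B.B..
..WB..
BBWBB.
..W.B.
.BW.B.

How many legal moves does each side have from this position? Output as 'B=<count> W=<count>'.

Answer: B=3 W=9

Derivation:
-- B to move --
(1,2): no bracket -> illegal
(2,1): flips 1 -> legal
(4,1): flips 1 -> legal
(4,3): no bracket -> illegal
(5,3): flips 2 -> legal
B mobility = 3
-- W to move --
(0,0): flips 1 -> legal
(0,1): no bracket -> illegal
(0,2): no bracket -> illegal
(0,4): flips 1 -> legal
(1,0): no bracket -> illegal
(1,2): no bracket -> illegal
(1,4): flips 1 -> legal
(2,0): flips 1 -> legal
(2,1): no bracket -> illegal
(2,4): flips 2 -> legal
(2,5): no bracket -> illegal
(3,5): flips 2 -> legal
(4,0): flips 1 -> legal
(4,1): no bracket -> illegal
(4,3): no bracket -> illegal
(4,5): no bracket -> illegal
(5,0): flips 1 -> legal
(5,3): no bracket -> illegal
(5,5): flips 2 -> legal
W mobility = 9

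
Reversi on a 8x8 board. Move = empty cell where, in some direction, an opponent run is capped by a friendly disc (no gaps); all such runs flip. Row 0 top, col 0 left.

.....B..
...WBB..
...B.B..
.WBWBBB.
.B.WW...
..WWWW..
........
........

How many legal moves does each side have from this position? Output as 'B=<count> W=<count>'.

-- B to move --
(0,2): no bracket -> illegal
(0,3): flips 1 -> legal
(0,4): no bracket -> illegal
(1,2): flips 1 -> legal
(2,0): no bracket -> illegal
(2,1): flips 1 -> legal
(2,2): no bracket -> illegal
(2,4): no bracket -> illegal
(3,0): flips 1 -> legal
(4,0): no bracket -> illegal
(4,2): no bracket -> illegal
(4,5): no bracket -> illegal
(4,6): no bracket -> illegal
(5,1): no bracket -> illegal
(5,6): no bracket -> illegal
(6,1): flips 2 -> legal
(6,2): flips 2 -> legal
(6,3): flips 4 -> legal
(6,4): flips 2 -> legal
(6,5): flips 2 -> legal
(6,6): no bracket -> illegal
B mobility = 9
-- W to move --
(0,3): no bracket -> illegal
(0,4): no bracket -> illegal
(0,6): no bracket -> illegal
(1,2): no bracket -> illegal
(1,6): flips 4 -> legal
(2,1): flips 1 -> legal
(2,2): no bracket -> illegal
(2,4): flips 1 -> legal
(2,6): flips 1 -> legal
(2,7): no bracket -> illegal
(3,0): flips 1 -> legal
(3,7): flips 3 -> legal
(4,0): no bracket -> illegal
(4,2): no bracket -> illegal
(4,5): no bracket -> illegal
(4,6): no bracket -> illegal
(4,7): no bracket -> illegal
(5,0): no bracket -> illegal
(5,1): flips 1 -> legal
W mobility = 7

Answer: B=9 W=7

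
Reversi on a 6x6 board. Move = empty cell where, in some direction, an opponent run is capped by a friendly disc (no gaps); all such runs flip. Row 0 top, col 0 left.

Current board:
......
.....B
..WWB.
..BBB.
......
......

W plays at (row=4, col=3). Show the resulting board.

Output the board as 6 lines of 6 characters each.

Answer: ......
.....B
..WWB.
..BWB.
...W..
......

Derivation:
Place W at (4,3); scan 8 dirs for brackets.
Dir NW: opp run (3,2), next='.' -> no flip
Dir N: opp run (3,3) capped by W -> flip
Dir NE: opp run (3,4), next='.' -> no flip
Dir W: first cell '.' (not opp) -> no flip
Dir E: first cell '.' (not opp) -> no flip
Dir SW: first cell '.' (not opp) -> no flip
Dir S: first cell '.' (not opp) -> no flip
Dir SE: first cell '.' (not opp) -> no flip
All flips: (3,3)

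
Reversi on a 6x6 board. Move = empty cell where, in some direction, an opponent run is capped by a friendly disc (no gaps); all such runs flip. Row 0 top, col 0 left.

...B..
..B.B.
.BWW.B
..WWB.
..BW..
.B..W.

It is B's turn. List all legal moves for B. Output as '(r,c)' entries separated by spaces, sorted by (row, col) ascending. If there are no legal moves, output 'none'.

Answer: (2,4) (3,1) (4,1) (4,4) (5,2)

Derivation:
(1,1): no bracket -> illegal
(1,3): no bracket -> illegal
(2,4): flips 3 -> legal
(3,1): flips 2 -> legal
(4,1): flips 2 -> legal
(4,4): flips 1 -> legal
(4,5): no bracket -> illegal
(5,2): flips 1 -> legal
(5,3): no bracket -> illegal
(5,5): no bracket -> illegal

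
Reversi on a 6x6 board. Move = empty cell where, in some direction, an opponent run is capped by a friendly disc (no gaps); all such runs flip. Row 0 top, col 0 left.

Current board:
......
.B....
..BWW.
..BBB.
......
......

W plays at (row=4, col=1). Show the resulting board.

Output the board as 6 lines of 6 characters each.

Place W at (4,1); scan 8 dirs for brackets.
Dir NW: first cell '.' (not opp) -> no flip
Dir N: first cell '.' (not opp) -> no flip
Dir NE: opp run (3,2) capped by W -> flip
Dir W: first cell '.' (not opp) -> no flip
Dir E: first cell '.' (not opp) -> no flip
Dir SW: first cell '.' (not opp) -> no flip
Dir S: first cell '.' (not opp) -> no flip
Dir SE: first cell '.' (not opp) -> no flip
All flips: (3,2)

Answer: ......
.B....
..BWW.
..WBB.
.W....
......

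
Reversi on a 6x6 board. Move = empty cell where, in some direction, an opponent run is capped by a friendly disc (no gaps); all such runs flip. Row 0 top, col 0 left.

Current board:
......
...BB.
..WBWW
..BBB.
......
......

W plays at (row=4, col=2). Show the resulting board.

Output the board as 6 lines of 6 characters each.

Place W at (4,2); scan 8 dirs for brackets.
Dir NW: first cell '.' (not opp) -> no flip
Dir N: opp run (3,2) capped by W -> flip
Dir NE: opp run (3,3) capped by W -> flip
Dir W: first cell '.' (not opp) -> no flip
Dir E: first cell '.' (not opp) -> no flip
Dir SW: first cell '.' (not opp) -> no flip
Dir S: first cell '.' (not opp) -> no flip
Dir SE: first cell '.' (not opp) -> no flip
All flips: (3,2) (3,3)

Answer: ......
...BB.
..WBWW
..WWB.
..W...
......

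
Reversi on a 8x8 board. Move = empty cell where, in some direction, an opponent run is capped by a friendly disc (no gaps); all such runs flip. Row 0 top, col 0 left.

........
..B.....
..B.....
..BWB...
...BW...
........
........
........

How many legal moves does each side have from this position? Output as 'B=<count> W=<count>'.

Answer: B=4 W=6

Derivation:
-- B to move --
(2,3): flips 1 -> legal
(2,4): no bracket -> illegal
(3,5): no bracket -> illegal
(4,2): no bracket -> illegal
(4,5): flips 1 -> legal
(5,3): no bracket -> illegal
(5,4): flips 1 -> legal
(5,5): flips 2 -> legal
B mobility = 4
-- W to move --
(0,1): no bracket -> illegal
(0,2): no bracket -> illegal
(0,3): no bracket -> illegal
(1,1): flips 1 -> legal
(1,3): no bracket -> illegal
(2,1): no bracket -> illegal
(2,3): no bracket -> illegal
(2,4): flips 1 -> legal
(2,5): no bracket -> illegal
(3,1): flips 1 -> legal
(3,5): flips 1 -> legal
(4,1): no bracket -> illegal
(4,2): flips 1 -> legal
(4,5): no bracket -> illegal
(5,2): no bracket -> illegal
(5,3): flips 1 -> legal
(5,4): no bracket -> illegal
W mobility = 6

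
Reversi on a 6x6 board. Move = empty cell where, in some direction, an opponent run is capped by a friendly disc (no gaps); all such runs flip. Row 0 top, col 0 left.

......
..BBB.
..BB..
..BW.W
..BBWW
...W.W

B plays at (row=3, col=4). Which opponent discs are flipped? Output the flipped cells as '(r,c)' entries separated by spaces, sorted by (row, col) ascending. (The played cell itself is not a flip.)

Answer: (3,3)

Derivation:
Dir NW: first cell 'B' (not opp) -> no flip
Dir N: first cell '.' (not opp) -> no flip
Dir NE: first cell '.' (not opp) -> no flip
Dir W: opp run (3,3) capped by B -> flip
Dir E: opp run (3,5), next=edge -> no flip
Dir SW: first cell 'B' (not opp) -> no flip
Dir S: opp run (4,4), next='.' -> no flip
Dir SE: opp run (4,5), next=edge -> no flip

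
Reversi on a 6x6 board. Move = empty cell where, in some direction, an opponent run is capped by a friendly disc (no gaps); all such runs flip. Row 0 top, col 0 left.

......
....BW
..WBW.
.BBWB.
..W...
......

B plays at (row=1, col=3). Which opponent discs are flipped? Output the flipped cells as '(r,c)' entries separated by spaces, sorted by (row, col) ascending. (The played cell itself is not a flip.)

Answer: (2,2)

Derivation:
Dir NW: first cell '.' (not opp) -> no flip
Dir N: first cell '.' (not opp) -> no flip
Dir NE: first cell '.' (not opp) -> no flip
Dir W: first cell '.' (not opp) -> no flip
Dir E: first cell 'B' (not opp) -> no flip
Dir SW: opp run (2,2) capped by B -> flip
Dir S: first cell 'B' (not opp) -> no flip
Dir SE: opp run (2,4), next='.' -> no flip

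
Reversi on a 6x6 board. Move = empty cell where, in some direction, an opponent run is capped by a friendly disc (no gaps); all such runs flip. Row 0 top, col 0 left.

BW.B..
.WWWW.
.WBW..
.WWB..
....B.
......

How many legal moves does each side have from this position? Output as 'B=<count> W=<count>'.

-- B to move --
(0,2): flips 2 -> legal
(0,4): flips 1 -> legal
(0,5): no bracket -> illegal
(1,0): no bracket -> illegal
(1,5): no bracket -> illegal
(2,0): flips 1 -> legal
(2,4): flips 1 -> legal
(2,5): flips 1 -> legal
(3,0): flips 4 -> legal
(3,4): no bracket -> illegal
(4,0): flips 1 -> legal
(4,1): no bracket -> illegal
(4,2): flips 1 -> legal
(4,3): no bracket -> illegal
B mobility = 8
-- W to move --
(0,2): no bracket -> illegal
(0,4): no bracket -> illegal
(1,0): no bracket -> illegal
(2,4): no bracket -> illegal
(3,4): flips 1 -> legal
(3,5): no bracket -> illegal
(4,2): no bracket -> illegal
(4,3): flips 1 -> legal
(4,5): no bracket -> illegal
(5,3): no bracket -> illegal
(5,4): no bracket -> illegal
(5,5): flips 3 -> legal
W mobility = 3

Answer: B=8 W=3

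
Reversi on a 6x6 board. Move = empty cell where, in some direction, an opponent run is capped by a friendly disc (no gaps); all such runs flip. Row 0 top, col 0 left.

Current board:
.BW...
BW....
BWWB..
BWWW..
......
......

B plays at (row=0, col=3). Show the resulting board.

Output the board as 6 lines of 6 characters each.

Place B at (0,3); scan 8 dirs for brackets.
Dir NW: edge -> no flip
Dir N: edge -> no flip
Dir NE: edge -> no flip
Dir W: opp run (0,2) capped by B -> flip
Dir E: first cell '.' (not opp) -> no flip
Dir SW: first cell '.' (not opp) -> no flip
Dir S: first cell '.' (not opp) -> no flip
Dir SE: first cell '.' (not opp) -> no flip
All flips: (0,2)

Answer: .BBB..
BW....
BWWB..
BWWW..
......
......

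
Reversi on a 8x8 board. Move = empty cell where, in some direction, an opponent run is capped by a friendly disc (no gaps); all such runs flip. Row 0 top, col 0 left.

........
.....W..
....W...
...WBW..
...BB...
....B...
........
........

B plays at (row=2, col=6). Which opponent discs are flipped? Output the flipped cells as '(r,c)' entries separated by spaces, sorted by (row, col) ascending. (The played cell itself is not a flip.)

Dir NW: opp run (1,5), next='.' -> no flip
Dir N: first cell '.' (not opp) -> no flip
Dir NE: first cell '.' (not opp) -> no flip
Dir W: first cell '.' (not opp) -> no flip
Dir E: first cell '.' (not opp) -> no flip
Dir SW: opp run (3,5) capped by B -> flip
Dir S: first cell '.' (not opp) -> no flip
Dir SE: first cell '.' (not opp) -> no flip

Answer: (3,5)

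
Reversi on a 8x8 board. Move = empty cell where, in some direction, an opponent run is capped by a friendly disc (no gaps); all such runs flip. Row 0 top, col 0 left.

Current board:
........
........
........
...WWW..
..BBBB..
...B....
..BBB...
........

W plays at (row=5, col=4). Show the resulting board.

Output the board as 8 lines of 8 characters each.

Answer: ........
........
........
...WWW..
..BBWB..
...BW...
..BBB...
........

Derivation:
Place W at (5,4); scan 8 dirs for brackets.
Dir NW: opp run (4,3), next='.' -> no flip
Dir N: opp run (4,4) capped by W -> flip
Dir NE: opp run (4,5), next='.' -> no flip
Dir W: opp run (5,3), next='.' -> no flip
Dir E: first cell '.' (not opp) -> no flip
Dir SW: opp run (6,3), next='.' -> no flip
Dir S: opp run (6,4), next='.' -> no flip
Dir SE: first cell '.' (not opp) -> no flip
All flips: (4,4)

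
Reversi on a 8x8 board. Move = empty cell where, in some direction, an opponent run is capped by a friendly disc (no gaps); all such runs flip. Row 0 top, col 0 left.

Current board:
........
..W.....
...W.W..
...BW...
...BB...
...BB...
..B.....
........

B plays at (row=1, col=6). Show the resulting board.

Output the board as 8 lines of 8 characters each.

Place B at (1,6); scan 8 dirs for brackets.
Dir NW: first cell '.' (not opp) -> no flip
Dir N: first cell '.' (not opp) -> no flip
Dir NE: first cell '.' (not opp) -> no flip
Dir W: first cell '.' (not opp) -> no flip
Dir E: first cell '.' (not opp) -> no flip
Dir SW: opp run (2,5) (3,4) capped by B -> flip
Dir S: first cell '.' (not opp) -> no flip
Dir SE: first cell '.' (not opp) -> no flip
All flips: (2,5) (3,4)

Answer: ........
..W...B.
...W.B..
...BB...
...BB...
...BB...
..B.....
........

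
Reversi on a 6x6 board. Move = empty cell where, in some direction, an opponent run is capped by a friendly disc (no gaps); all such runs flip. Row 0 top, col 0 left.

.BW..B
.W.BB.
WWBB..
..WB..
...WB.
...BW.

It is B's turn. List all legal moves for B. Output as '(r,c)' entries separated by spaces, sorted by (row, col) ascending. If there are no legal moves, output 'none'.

(0,0): flips 1 -> legal
(0,3): flips 1 -> legal
(1,0): no bracket -> illegal
(1,2): no bracket -> illegal
(3,0): no bracket -> illegal
(3,1): flips 3 -> legal
(3,4): no bracket -> illegal
(4,1): flips 1 -> legal
(4,2): flips 2 -> legal
(4,5): no bracket -> illegal
(5,2): no bracket -> illegal
(5,5): flips 1 -> legal

Answer: (0,0) (0,3) (3,1) (4,1) (4,2) (5,5)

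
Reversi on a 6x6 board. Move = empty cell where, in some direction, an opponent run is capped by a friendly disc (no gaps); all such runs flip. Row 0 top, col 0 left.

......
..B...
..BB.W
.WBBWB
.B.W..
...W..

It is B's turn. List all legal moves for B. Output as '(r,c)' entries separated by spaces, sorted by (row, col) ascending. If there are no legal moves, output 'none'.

(1,4): no bracket -> illegal
(1,5): flips 1 -> legal
(2,0): no bracket -> illegal
(2,1): flips 1 -> legal
(2,4): no bracket -> illegal
(3,0): flips 1 -> legal
(4,0): flips 1 -> legal
(4,2): no bracket -> illegal
(4,4): no bracket -> illegal
(4,5): flips 1 -> legal
(5,2): no bracket -> illegal
(5,4): flips 1 -> legal

Answer: (1,5) (2,1) (3,0) (4,0) (4,5) (5,4)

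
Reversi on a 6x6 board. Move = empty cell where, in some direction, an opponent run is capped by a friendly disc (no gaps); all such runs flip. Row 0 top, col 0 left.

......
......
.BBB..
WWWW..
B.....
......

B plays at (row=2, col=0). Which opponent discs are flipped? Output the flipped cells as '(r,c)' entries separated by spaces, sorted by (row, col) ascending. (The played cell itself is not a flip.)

Dir NW: edge -> no flip
Dir N: first cell '.' (not opp) -> no flip
Dir NE: first cell '.' (not opp) -> no flip
Dir W: edge -> no flip
Dir E: first cell 'B' (not opp) -> no flip
Dir SW: edge -> no flip
Dir S: opp run (3,0) capped by B -> flip
Dir SE: opp run (3,1), next='.' -> no flip

Answer: (3,0)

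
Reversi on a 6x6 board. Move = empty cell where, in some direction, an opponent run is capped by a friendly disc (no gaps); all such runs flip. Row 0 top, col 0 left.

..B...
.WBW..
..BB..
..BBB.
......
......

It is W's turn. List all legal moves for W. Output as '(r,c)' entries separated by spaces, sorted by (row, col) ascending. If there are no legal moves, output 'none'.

Answer: (3,1) (4,3) (4,4)

Derivation:
(0,1): no bracket -> illegal
(0,3): no bracket -> illegal
(1,4): no bracket -> illegal
(2,1): no bracket -> illegal
(2,4): no bracket -> illegal
(2,5): no bracket -> illegal
(3,1): flips 1 -> legal
(3,5): no bracket -> illegal
(4,1): no bracket -> illegal
(4,2): no bracket -> illegal
(4,3): flips 2 -> legal
(4,4): flips 2 -> legal
(4,5): no bracket -> illegal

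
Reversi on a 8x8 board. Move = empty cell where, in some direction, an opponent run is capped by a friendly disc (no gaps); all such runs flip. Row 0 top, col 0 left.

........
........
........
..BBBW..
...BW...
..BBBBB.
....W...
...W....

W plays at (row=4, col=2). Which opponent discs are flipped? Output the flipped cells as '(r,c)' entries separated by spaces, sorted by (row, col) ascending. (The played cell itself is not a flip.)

Dir NW: first cell '.' (not opp) -> no flip
Dir N: opp run (3,2), next='.' -> no flip
Dir NE: opp run (3,3), next='.' -> no flip
Dir W: first cell '.' (not opp) -> no flip
Dir E: opp run (4,3) capped by W -> flip
Dir SW: first cell '.' (not opp) -> no flip
Dir S: opp run (5,2), next='.' -> no flip
Dir SE: opp run (5,3) capped by W -> flip

Answer: (4,3) (5,3)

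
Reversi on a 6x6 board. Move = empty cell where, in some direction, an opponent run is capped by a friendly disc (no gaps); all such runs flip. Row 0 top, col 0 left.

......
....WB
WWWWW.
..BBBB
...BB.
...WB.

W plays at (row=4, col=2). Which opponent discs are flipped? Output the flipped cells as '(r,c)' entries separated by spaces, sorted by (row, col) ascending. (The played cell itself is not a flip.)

Answer: (3,2) (3,3)

Derivation:
Dir NW: first cell '.' (not opp) -> no flip
Dir N: opp run (3,2) capped by W -> flip
Dir NE: opp run (3,3) capped by W -> flip
Dir W: first cell '.' (not opp) -> no flip
Dir E: opp run (4,3) (4,4), next='.' -> no flip
Dir SW: first cell '.' (not opp) -> no flip
Dir S: first cell '.' (not opp) -> no flip
Dir SE: first cell 'W' (not opp) -> no flip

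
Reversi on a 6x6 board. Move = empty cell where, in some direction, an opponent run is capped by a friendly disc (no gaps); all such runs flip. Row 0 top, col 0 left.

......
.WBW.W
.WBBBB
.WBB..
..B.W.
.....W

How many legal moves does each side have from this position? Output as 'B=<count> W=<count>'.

Answer: B=10 W=6

Derivation:
-- B to move --
(0,0): flips 1 -> legal
(0,1): no bracket -> illegal
(0,2): flips 1 -> legal
(0,3): flips 1 -> legal
(0,4): flips 1 -> legal
(0,5): flips 1 -> legal
(1,0): flips 2 -> legal
(1,4): flips 1 -> legal
(2,0): flips 2 -> legal
(3,0): flips 2 -> legal
(3,4): no bracket -> illegal
(3,5): no bracket -> illegal
(4,0): flips 1 -> legal
(4,1): no bracket -> illegal
(4,3): no bracket -> illegal
(4,5): no bracket -> illegal
(5,3): no bracket -> illegal
(5,4): no bracket -> illegal
B mobility = 10
-- W to move --
(0,1): no bracket -> illegal
(0,2): no bracket -> illegal
(0,3): flips 1 -> legal
(1,4): no bracket -> illegal
(3,4): flips 2 -> legal
(3,5): flips 2 -> legal
(4,1): no bracket -> illegal
(4,3): flips 3 -> legal
(5,1): flips 3 -> legal
(5,2): no bracket -> illegal
(5,3): flips 1 -> legal
W mobility = 6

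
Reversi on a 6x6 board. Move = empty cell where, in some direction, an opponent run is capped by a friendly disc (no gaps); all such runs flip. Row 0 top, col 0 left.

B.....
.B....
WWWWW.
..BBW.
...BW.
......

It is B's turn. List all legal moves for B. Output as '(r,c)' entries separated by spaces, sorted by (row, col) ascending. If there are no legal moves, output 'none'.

Answer: (1,0) (1,2) (1,3) (1,4) (1,5) (2,5) (3,1) (3,5) (4,5) (5,5)

Derivation:
(1,0): flips 1 -> legal
(1,2): flips 1 -> legal
(1,3): flips 1 -> legal
(1,4): flips 1 -> legal
(1,5): flips 1 -> legal
(2,5): flips 1 -> legal
(3,0): no bracket -> illegal
(3,1): flips 1 -> legal
(3,5): flips 1 -> legal
(4,5): flips 1 -> legal
(5,3): no bracket -> illegal
(5,4): no bracket -> illegal
(5,5): flips 1 -> legal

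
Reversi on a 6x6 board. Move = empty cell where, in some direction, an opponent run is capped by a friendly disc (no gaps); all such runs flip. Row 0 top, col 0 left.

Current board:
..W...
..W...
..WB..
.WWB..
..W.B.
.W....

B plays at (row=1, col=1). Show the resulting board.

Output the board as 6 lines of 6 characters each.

Answer: ..W...
.BW...
..BB..
.WWB..
..W.B.
.W....

Derivation:
Place B at (1,1); scan 8 dirs for brackets.
Dir NW: first cell '.' (not opp) -> no flip
Dir N: first cell '.' (not opp) -> no flip
Dir NE: opp run (0,2), next=edge -> no flip
Dir W: first cell '.' (not opp) -> no flip
Dir E: opp run (1,2), next='.' -> no flip
Dir SW: first cell '.' (not opp) -> no flip
Dir S: first cell '.' (not opp) -> no flip
Dir SE: opp run (2,2) capped by B -> flip
All flips: (2,2)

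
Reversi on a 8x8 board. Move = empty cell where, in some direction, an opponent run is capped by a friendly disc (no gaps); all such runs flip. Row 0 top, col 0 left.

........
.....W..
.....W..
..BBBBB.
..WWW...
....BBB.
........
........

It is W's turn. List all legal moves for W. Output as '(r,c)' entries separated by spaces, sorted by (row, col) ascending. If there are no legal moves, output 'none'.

(2,1): flips 1 -> legal
(2,2): flips 2 -> legal
(2,3): flips 1 -> legal
(2,4): flips 2 -> legal
(2,6): flips 1 -> legal
(2,7): no bracket -> illegal
(3,1): no bracket -> illegal
(3,7): no bracket -> illegal
(4,1): no bracket -> illegal
(4,5): flips 1 -> legal
(4,6): no bracket -> illegal
(4,7): flips 1 -> legal
(5,3): no bracket -> illegal
(5,7): no bracket -> illegal
(6,3): no bracket -> illegal
(6,4): flips 1 -> legal
(6,5): flips 1 -> legal
(6,6): flips 1 -> legal
(6,7): no bracket -> illegal

Answer: (2,1) (2,2) (2,3) (2,4) (2,6) (4,5) (4,7) (6,4) (6,5) (6,6)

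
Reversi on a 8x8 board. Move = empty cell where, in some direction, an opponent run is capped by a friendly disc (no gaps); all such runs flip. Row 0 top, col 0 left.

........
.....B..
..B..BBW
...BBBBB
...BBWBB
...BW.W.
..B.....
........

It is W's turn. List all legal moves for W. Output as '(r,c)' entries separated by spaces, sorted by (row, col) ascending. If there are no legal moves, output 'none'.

(0,4): no bracket -> illegal
(0,5): flips 3 -> legal
(0,6): no bracket -> illegal
(1,1): no bracket -> illegal
(1,2): no bracket -> illegal
(1,3): no bracket -> illegal
(1,4): no bracket -> illegal
(1,6): flips 3 -> legal
(1,7): no bracket -> illegal
(2,1): no bracket -> illegal
(2,3): flips 1 -> legal
(2,4): flips 4 -> legal
(3,1): no bracket -> illegal
(3,2): flips 1 -> legal
(4,2): flips 2 -> legal
(5,1): no bracket -> illegal
(5,2): flips 1 -> legal
(5,5): no bracket -> illegal
(5,7): flips 2 -> legal
(6,1): no bracket -> illegal
(6,3): no bracket -> illegal
(6,4): no bracket -> illegal
(7,1): no bracket -> illegal
(7,2): no bracket -> illegal
(7,3): no bracket -> illegal

Answer: (0,5) (1,6) (2,3) (2,4) (3,2) (4,2) (5,2) (5,7)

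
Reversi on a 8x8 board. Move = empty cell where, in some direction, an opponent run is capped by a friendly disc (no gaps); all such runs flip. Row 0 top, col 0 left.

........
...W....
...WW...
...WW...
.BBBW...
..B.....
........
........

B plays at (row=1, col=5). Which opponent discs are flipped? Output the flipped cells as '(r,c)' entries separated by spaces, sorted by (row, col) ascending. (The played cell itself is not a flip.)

Answer: (2,4) (3,3)

Derivation:
Dir NW: first cell '.' (not opp) -> no flip
Dir N: first cell '.' (not opp) -> no flip
Dir NE: first cell '.' (not opp) -> no flip
Dir W: first cell '.' (not opp) -> no flip
Dir E: first cell '.' (not opp) -> no flip
Dir SW: opp run (2,4) (3,3) capped by B -> flip
Dir S: first cell '.' (not opp) -> no flip
Dir SE: first cell '.' (not opp) -> no flip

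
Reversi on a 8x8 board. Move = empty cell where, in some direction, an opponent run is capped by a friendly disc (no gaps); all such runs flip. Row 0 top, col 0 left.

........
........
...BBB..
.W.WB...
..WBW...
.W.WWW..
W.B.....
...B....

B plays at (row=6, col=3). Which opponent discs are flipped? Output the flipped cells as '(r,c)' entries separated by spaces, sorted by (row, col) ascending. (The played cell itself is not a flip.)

Answer: (5,3)

Derivation:
Dir NW: first cell '.' (not opp) -> no flip
Dir N: opp run (5,3) capped by B -> flip
Dir NE: opp run (5,4), next='.' -> no flip
Dir W: first cell 'B' (not opp) -> no flip
Dir E: first cell '.' (not opp) -> no flip
Dir SW: first cell '.' (not opp) -> no flip
Dir S: first cell 'B' (not opp) -> no flip
Dir SE: first cell '.' (not opp) -> no flip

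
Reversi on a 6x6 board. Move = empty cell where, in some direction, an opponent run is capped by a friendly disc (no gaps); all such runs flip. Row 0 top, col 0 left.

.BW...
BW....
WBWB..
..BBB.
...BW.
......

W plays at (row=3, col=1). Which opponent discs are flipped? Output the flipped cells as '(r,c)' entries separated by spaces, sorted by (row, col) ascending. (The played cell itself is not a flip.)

Dir NW: first cell 'W' (not opp) -> no flip
Dir N: opp run (2,1) capped by W -> flip
Dir NE: first cell 'W' (not opp) -> no flip
Dir W: first cell '.' (not opp) -> no flip
Dir E: opp run (3,2) (3,3) (3,4), next='.' -> no flip
Dir SW: first cell '.' (not opp) -> no flip
Dir S: first cell '.' (not opp) -> no flip
Dir SE: first cell '.' (not opp) -> no flip

Answer: (2,1)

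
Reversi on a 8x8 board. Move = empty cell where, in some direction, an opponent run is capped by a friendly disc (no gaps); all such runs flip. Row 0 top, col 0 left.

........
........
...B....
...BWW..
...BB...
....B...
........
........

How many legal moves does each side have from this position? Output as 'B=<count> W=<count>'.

-- B to move --
(2,4): flips 1 -> legal
(2,5): flips 1 -> legal
(2,6): flips 1 -> legal
(3,6): flips 2 -> legal
(4,5): flips 1 -> legal
(4,6): no bracket -> illegal
B mobility = 5
-- W to move --
(1,2): flips 1 -> legal
(1,3): no bracket -> illegal
(1,4): no bracket -> illegal
(2,2): no bracket -> illegal
(2,4): no bracket -> illegal
(3,2): flips 1 -> legal
(4,2): no bracket -> illegal
(4,5): no bracket -> illegal
(5,2): flips 1 -> legal
(5,3): flips 1 -> legal
(5,5): no bracket -> illegal
(6,3): no bracket -> illegal
(6,4): flips 2 -> legal
(6,5): no bracket -> illegal
W mobility = 5

Answer: B=5 W=5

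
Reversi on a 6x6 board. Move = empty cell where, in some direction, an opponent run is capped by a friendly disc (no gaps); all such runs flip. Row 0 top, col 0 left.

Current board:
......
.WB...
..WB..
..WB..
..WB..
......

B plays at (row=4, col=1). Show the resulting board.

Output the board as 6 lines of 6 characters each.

Answer: ......
.WB...
..WB..
..BB..
.BBB..
......

Derivation:
Place B at (4,1); scan 8 dirs for brackets.
Dir NW: first cell '.' (not opp) -> no flip
Dir N: first cell '.' (not opp) -> no flip
Dir NE: opp run (3,2) capped by B -> flip
Dir W: first cell '.' (not opp) -> no flip
Dir E: opp run (4,2) capped by B -> flip
Dir SW: first cell '.' (not opp) -> no flip
Dir S: first cell '.' (not opp) -> no flip
Dir SE: first cell '.' (not opp) -> no flip
All flips: (3,2) (4,2)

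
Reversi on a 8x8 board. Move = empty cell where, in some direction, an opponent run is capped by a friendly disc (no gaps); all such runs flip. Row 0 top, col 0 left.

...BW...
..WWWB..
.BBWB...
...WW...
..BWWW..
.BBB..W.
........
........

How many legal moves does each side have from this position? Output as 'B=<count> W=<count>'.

-- B to move --
(0,1): no bracket -> illegal
(0,2): flips 2 -> legal
(0,5): flips 1 -> legal
(1,1): flips 3 -> legal
(2,5): flips 3 -> legal
(3,2): no bracket -> illegal
(3,5): flips 1 -> legal
(3,6): no bracket -> illegal
(4,6): flips 3 -> legal
(4,7): no bracket -> illegal
(5,4): flips 2 -> legal
(5,5): flips 2 -> legal
(5,7): no bracket -> illegal
(6,5): no bracket -> illegal
(6,6): no bracket -> illegal
(6,7): no bracket -> illegal
B mobility = 8
-- W to move --
(0,2): flips 1 -> legal
(0,5): no bracket -> illegal
(0,6): flips 2 -> legal
(1,0): no bracket -> illegal
(1,1): flips 1 -> legal
(1,6): flips 1 -> legal
(2,0): flips 2 -> legal
(2,5): flips 1 -> legal
(2,6): flips 1 -> legal
(3,0): flips 1 -> legal
(3,1): flips 1 -> legal
(3,2): flips 1 -> legal
(3,5): flips 1 -> legal
(4,0): no bracket -> illegal
(4,1): flips 1 -> legal
(5,0): no bracket -> illegal
(5,4): no bracket -> illegal
(6,0): flips 2 -> legal
(6,1): flips 1 -> legal
(6,2): flips 1 -> legal
(6,3): flips 1 -> legal
(6,4): no bracket -> illegal
W mobility = 16

Answer: B=8 W=16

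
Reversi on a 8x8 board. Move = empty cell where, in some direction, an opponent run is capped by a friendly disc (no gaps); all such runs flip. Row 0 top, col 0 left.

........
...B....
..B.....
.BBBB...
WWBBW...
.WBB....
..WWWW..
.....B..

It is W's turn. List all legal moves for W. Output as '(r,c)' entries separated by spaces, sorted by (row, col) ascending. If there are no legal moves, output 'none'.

(0,2): no bracket -> illegal
(0,3): no bracket -> illegal
(0,4): flips 3 -> legal
(1,1): flips 2 -> legal
(1,2): flips 4 -> legal
(1,4): no bracket -> illegal
(2,0): flips 3 -> legal
(2,1): flips 1 -> legal
(2,3): flips 4 -> legal
(2,4): flips 3 -> legal
(2,5): no bracket -> illegal
(3,0): no bracket -> illegal
(3,5): no bracket -> illegal
(4,5): no bracket -> illegal
(5,4): flips 2 -> legal
(6,1): no bracket -> illegal
(6,6): no bracket -> illegal
(7,4): no bracket -> illegal
(7,6): no bracket -> illegal

Answer: (0,4) (1,1) (1,2) (2,0) (2,1) (2,3) (2,4) (5,4)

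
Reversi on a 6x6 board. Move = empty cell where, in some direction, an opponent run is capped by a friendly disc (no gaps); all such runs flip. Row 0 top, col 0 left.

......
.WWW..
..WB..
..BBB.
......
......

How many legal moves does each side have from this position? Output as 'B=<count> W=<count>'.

-- B to move --
(0,0): flips 2 -> legal
(0,1): flips 1 -> legal
(0,2): flips 2 -> legal
(0,3): flips 1 -> legal
(0,4): no bracket -> illegal
(1,0): no bracket -> illegal
(1,4): no bracket -> illegal
(2,0): no bracket -> illegal
(2,1): flips 1 -> legal
(2,4): no bracket -> illegal
(3,1): no bracket -> illegal
B mobility = 5
-- W to move --
(1,4): no bracket -> illegal
(2,1): no bracket -> illegal
(2,4): flips 1 -> legal
(2,5): no bracket -> illegal
(3,1): no bracket -> illegal
(3,5): no bracket -> illegal
(4,1): no bracket -> illegal
(4,2): flips 1 -> legal
(4,3): flips 2 -> legal
(4,4): flips 1 -> legal
(4,5): flips 2 -> legal
W mobility = 5

Answer: B=5 W=5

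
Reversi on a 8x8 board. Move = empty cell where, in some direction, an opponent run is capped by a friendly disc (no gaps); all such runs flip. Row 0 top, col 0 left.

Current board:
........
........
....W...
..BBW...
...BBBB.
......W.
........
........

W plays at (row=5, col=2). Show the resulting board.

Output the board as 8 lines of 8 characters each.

Place W at (5,2); scan 8 dirs for brackets.
Dir NW: first cell '.' (not opp) -> no flip
Dir N: first cell '.' (not opp) -> no flip
Dir NE: opp run (4,3) capped by W -> flip
Dir W: first cell '.' (not opp) -> no flip
Dir E: first cell '.' (not opp) -> no flip
Dir SW: first cell '.' (not opp) -> no flip
Dir S: first cell '.' (not opp) -> no flip
Dir SE: first cell '.' (not opp) -> no flip
All flips: (4,3)

Answer: ........
........
....W...
..BBW...
...WBBB.
..W...W.
........
........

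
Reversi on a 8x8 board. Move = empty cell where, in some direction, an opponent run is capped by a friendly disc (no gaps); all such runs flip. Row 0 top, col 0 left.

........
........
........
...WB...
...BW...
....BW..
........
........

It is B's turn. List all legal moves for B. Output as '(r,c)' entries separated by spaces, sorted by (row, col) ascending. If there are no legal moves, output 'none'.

Answer: (2,3) (3,2) (4,5) (5,6)

Derivation:
(2,2): no bracket -> illegal
(2,3): flips 1 -> legal
(2,4): no bracket -> illegal
(3,2): flips 1 -> legal
(3,5): no bracket -> illegal
(4,2): no bracket -> illegal
(4,5): flips 1 -> legal
(4,6): no bracket -> illegal
(5,3): no bracket -> illegal
(5,6): flips 1 -> legal
(6,4): no bracket -> illegal
(6,5): no bracket -> illegal
(6,6): no bracket -> illegal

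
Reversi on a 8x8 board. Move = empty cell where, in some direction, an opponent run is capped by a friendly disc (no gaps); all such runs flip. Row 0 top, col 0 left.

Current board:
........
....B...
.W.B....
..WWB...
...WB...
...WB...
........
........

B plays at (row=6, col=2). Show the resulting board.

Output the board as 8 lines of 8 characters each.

Answer: ........
....B...
.W.B....
..WWB...
...WB...
...BB...
..B.....
........

Derivation:
Place B at (6,2); scan 8 dirs for brackets.
Dir NW: first cell '.' (not opp) -> no flip
Dir N: first cell '.' (not opp) -> no flip
Dir NE: opp run (5,3) capped by B -> flip
Dir W: first cell '.' (not opp) -> no flip
Dir E: first cell '.' (not opp) -> no flip
Dir SW: first cell '.' (not opp) -> no flip
Dir S: first cell '.' (not opp) -> no flip
Dir SE: first cell '.' (not opp) -> no flip
All flips: (5,3)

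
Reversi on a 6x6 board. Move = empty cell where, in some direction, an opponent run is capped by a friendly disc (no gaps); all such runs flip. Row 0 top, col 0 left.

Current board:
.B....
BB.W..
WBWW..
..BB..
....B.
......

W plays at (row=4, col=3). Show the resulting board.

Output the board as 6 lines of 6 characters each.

Place W at (4,3); scan 8 dirs for brackets.
Dir NW: opp run (3,2) (2,1) (1,0), next=edge -> no flip
Dir N: opp run (3,3) capped by W -> flip
Dir NE: first cell '.' (not opp) -> no flip
Dir W: first cell '.' (not opp) -> no flip
Dir E: opp run (4,4), next='.' -> no flip
Dir SW: first cell '.' (not opp) -> no flip
Dir S: first cell '.' (not opp) -> no flip
Dir SE: first cell '.' (not opp) -> no flip
All flips: (3,3)

Answer: .B....
BB.W..
WBWW..
..BW..
...WB.
......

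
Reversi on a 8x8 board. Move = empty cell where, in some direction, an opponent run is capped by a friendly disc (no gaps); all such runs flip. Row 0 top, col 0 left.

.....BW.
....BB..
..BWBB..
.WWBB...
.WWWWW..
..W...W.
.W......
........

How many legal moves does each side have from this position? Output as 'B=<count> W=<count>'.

-- B to move --
(0,7): flips 1 -> legal
(1,2): flips 1 -> legal
(1,3): flips 1 -> legal
(1,6): no bracket -> illegal
(1,7): no bracket -> illegal
(2,0): no bracket -> illegal
(2,1): no bracket -> illegal
(3,0): flips 2 -> legal
(3,5): no bracket -> illegal
(3,6): no bracket -> illegal
(4,0): flips 1 -> legal
(4,6): no bracket -> illegal
(4,7): no bracket -> illegal
(5,0): flips 3 -> legal
(5,1): flips 1 -> legal
(5,3): flips 1 -> legal
(5,4): flips 1 -> legal
(5,5): flips 1 -> legal
(5,7): no bracket -> illegal
(6,0): no bracket -> illegal
(6,2): flips 3 -> legal
(6,3): no bracket -> illegal
(6,5): no bracket -> illegal
(6,6): no bracket -> illegal
(6,7): flips 2 -> legal
(7,0): flips 3 -> legal
(7,1): no bracket -> illegal
(7,2): no bracket -> illegal
B mobility = 13
-- W to move --
(0,3): no bracket -> illegal
(0,4): flips 4 -> legal
(1,1): flips 2 -> legal
(1,2): flips 1 -> legal
(1,3): flips 1 -> legal
(1,6): flips 2 -> legal
(2,1): flips 1 -> legal
(2,6): flips 2 -> legal
(3,5): flips 2 -> legal
(3,6): no bracket -> illegal
W mobility = 8

Answer: B=13 W=8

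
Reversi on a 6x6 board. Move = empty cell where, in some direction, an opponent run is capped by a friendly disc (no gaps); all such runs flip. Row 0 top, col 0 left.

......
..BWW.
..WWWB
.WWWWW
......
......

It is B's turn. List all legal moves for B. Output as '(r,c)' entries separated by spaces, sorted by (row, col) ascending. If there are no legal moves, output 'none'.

(0,2): no bracket -> illegal
(0,3): flips 1 -> legal
(0,4): no bracket -> illegal
(0,5): no bracket -> illegal
(1,1): no bracket -> illegal
(1,5): flips 2 -> legal
(2,0): no bracket -> illegal
(2,1): flips 3 -> legal
(3,0): no bracket -> illegal
(4,0): no bracket -> illegal
(4,1): no bracket -> illegal
(4,2): flips 2 -> legal
(4,3): flips 1 -> legal
(4,4): no bracket -> illegal
(4,5): flips 3 -> legal

Answer: (0,3) (1,5) (2,1) (4,2) (4,3) (4,5)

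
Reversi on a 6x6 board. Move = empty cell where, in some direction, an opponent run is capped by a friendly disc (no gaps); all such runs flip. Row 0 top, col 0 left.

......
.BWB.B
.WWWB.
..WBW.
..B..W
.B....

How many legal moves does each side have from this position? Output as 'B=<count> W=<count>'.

-- B to move --
(0,1): no bracket -> illegal
(0,2): flips 3 -> legal
(0,3): no bracket -> illegal
(1,0): no bracket -> illegal
(1,4): no bracket -> illegal
(2,0): flips 3 -> legal
(2,5): no bracket -> illegal
(3,0): no bracket -> illegal
(3,1): flips 3 -> legal
(3,5): flips 1 -> legal
(4,1): no bracket -> illegal
(4,3): no bracket -> illegal
(4,4): flips 1 -> legal
(5,4): no bracket -> illegal
(5,5): no bracket -> illegal
B mobility = 5
-- W to move --
(0,0): flips 1 -> legal
(0,1): flips 1 -> legal
(0,2): no bracket -> illegal
(0,3): flips 1 -> legal
(0,4): flips 1 -> legal
(0,5): no bracket -> illegal
(1,0): flips 1 -> legal
(1,4): flips 2 -> legal
(2,0): no bracket -> illegal
(2,5): flips 1 -> legal
(3,1): no bracket -> illegal
(3,5): no bracket -> illegal
(4,0): no bracket -> illegal
(4,1): no bracket -> illegal
(4,3): flips 1 -> legal
(4,4): flips 1 -> legal
(5,0): no bracket -> illegal
(5,2): flips 1 -> legal
(5,3): no bracket -> illegal
W mobility = 10

Answer: B=5 W=10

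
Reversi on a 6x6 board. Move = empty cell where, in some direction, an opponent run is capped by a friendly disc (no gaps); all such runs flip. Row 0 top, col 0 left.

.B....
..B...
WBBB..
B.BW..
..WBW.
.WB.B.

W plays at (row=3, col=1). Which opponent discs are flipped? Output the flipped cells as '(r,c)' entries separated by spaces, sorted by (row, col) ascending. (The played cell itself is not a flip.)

Dir NW: first cell 'W' (not opp) -> no flip
Dir N: opp run (2,1), next='.' -> no flip
Dir NE: opp run (2,2), next='.' -> no flip
Dir W: opp run (3,0), next=edge -> no flip
Dir E: opp run (3,2) capped by W -> flip
Dir SW: first cell '.' (not opp) -> no flip
Dir S: first cell '.' (not opp) -> no flip
Dir SE: first cell 'W' (not opp) -> no flip

Answer: (3,2)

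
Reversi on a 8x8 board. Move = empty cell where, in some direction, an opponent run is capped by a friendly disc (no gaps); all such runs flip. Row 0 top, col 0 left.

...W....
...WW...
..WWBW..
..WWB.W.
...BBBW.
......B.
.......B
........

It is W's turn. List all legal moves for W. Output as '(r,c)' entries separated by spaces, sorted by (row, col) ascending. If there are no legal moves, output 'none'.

Answer: (1,5) (3,5) (4,2) (5,2) (5,3) (5,4) (5,5) (6,6)

Derivation:
(1,5): flips 1 -> legal
(3,5): flips 2 -> legal
(4,2): flips 3 -> legal
(4,7): no bracket -> illegal
(5,2): flips 2 -> legal
(5,3): flips 1 -> legal
(5,4): flips 5 -> legal
(5,5): flips 1 -> legal
(5,7): no bracket -> illegal
(6,5): no bracket -> illegal
(6,6): flips 1 -> legal
(7,6): no bracket -> illegal
(7,7): no bracket -> illegal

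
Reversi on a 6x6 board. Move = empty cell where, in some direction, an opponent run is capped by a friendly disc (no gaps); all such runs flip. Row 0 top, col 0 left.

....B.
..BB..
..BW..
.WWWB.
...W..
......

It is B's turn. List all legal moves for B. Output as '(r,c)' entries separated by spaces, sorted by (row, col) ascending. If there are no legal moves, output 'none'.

Answer: (2,4) (3,0) (4,0) (4,2) (4,4) (5,2) (5,3)

Derivation:
(1,4): no bracket -> illegal
(2,0): no bracket -> illegal
(2,1): no bracket -> illegal
(2,4): flips 1 -> legal
(3,0): flips 3 -> legal
(4,0): flips 1 -> legal
(4,1): no bracket -> illegal
(4,2): flips 1 -> legal
(4,4): flips 1 -> legal
(5,2): flips 1 -> legal
(5,3): flips 3 -> legal
(5,4): no bracket -> illegal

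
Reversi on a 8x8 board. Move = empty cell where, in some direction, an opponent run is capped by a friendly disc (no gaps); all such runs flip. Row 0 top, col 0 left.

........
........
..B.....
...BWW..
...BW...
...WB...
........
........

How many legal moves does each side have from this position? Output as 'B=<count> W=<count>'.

Answer: B=7 W=7

Derivation:
-- B to move --
(2,3): no bracket -> illegal
(2,4): flips 2 -> legal
(2,5): flips 1 -> legal
(2,6): no bracket -> illegal
(3,6): flips 2 -> legal
(4,2): no bracket -> illegal
(4,5): flips 1 -> legal
(4,6): no bracket -> illegal
(5,2): flips 1 -> legal
(5,5): flips 1 -> legal
(6,2): no bracket -> illegal
(6,3): flips 1 -> legal
(6,4): no bracket -> illegal
B mobility = 7
-- W to move --
(1,1): flips 2 -> legal
(1,2): no bracket -> illegal
(1,3): no bracket -> illegal
(2,1): no bracket -> illegal
(2,3): flips 2 -> legal
(2,4): no bracket -> illegal
(3,1): no bracket -> illegal
(3,2): flips 1 -> legal
(4,2): flips 1 -> legal
(4,5): no bracket -> illegal
(5,2): flips 1 -> legal
(5,5): flips 1 -> legal
(6,3): no bracket -> illegal
(6,4): flips 1 -> legal
(6,5): no bracket -> illegal
W mobility = 7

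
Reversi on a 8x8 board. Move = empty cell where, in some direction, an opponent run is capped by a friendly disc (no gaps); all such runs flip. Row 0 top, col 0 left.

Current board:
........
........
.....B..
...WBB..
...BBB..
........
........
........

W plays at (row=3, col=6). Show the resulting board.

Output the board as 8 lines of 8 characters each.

Place W at (3,6); scan 8 dirs for brackets.
Dir NW: opp run (2,5), next='.' -> no flip
Dir N: first cell '.' (not opp) -> no flip
Dir NE: first cell '.' (not opp) -> no flip
Dir W: opp run (3,5) (3,4) capped by W -> flip
Dir E: first cell '.' (not opp) -> no flip
Dir SW: opp run (4,5), next='.' -> no flip
Dir S: first cell '.' (not opp) -> no flip
Dir SE: first cell '.' (not opp) -> no flip
All flips: (3,4) (3,5)

Answer: ........
........
.....B..
...WWWW.
...BBB..
........
........
........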